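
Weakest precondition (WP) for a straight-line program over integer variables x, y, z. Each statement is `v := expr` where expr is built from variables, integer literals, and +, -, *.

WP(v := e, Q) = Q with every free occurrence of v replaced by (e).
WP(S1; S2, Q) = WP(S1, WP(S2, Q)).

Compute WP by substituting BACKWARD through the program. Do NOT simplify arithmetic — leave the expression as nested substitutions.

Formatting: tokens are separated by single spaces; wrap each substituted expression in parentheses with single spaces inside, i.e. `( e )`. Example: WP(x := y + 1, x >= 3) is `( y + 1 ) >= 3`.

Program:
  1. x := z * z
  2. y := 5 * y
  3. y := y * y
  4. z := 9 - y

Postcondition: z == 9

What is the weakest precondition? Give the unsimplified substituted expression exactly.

post: z == 9
stmt 4: z := 9 - y  -- replace 1 occurrence(s) of z with (9 - y)
  => ( 9 - y ) == 9
stmt 3: y := y * y  -- replace 1 occurrence(s) of y with (y * y)
  => ( 9 - ( y * y ) ) == 9
stmt 2: y := 5 * y  -- replace 2 occurrence(s) of y with (5 * y)
  => ( 9 - ( ( 5 * y ) * ( 5 * y ) ) ) == 9
stmt 1: x := z * z  -- replace 0 occurrence(s) of x with (z * z)
  => ( 9 - ( ( 5 * y ) * ( 5 * y ) ) ) == 9

Answer: ( 9 - ( ( 5 * y ) * ( 5 * y ) ) ) == 9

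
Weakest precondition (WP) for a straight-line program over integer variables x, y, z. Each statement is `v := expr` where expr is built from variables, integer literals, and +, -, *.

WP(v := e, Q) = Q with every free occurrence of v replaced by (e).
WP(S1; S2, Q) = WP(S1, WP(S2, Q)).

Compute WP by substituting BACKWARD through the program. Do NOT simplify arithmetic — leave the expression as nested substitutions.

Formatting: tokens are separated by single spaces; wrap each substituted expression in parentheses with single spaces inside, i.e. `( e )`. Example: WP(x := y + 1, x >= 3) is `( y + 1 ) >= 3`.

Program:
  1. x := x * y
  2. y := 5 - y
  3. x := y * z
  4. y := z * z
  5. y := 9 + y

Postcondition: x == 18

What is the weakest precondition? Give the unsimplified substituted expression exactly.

post: x == 18
stmt 5: y := 9 + y  -- replace 0 occurrence(s) of y with (9 + y)
  => x == 18
stmt 4: y := z * z  -- replace 0 occurrence(s) of y with (z * z)
  => x == 18
stmt 3: x := y * z  -- replace 1 occurrence(s) of x with (y * z)
  => ( y * z ) == 18
stmt 2: y := 5 - y  -- replace 1 occurrence(s) of y with (5 - y)
  => ( ( 5 - y ) * z ) == 18
stmt 1: x := x * y  -- replace 0 occurrence(s) of x with (x * y)
  => ( ( 5 - y ) * z ) == 18

Answer: ( ( 5 - y ) * z ) == 18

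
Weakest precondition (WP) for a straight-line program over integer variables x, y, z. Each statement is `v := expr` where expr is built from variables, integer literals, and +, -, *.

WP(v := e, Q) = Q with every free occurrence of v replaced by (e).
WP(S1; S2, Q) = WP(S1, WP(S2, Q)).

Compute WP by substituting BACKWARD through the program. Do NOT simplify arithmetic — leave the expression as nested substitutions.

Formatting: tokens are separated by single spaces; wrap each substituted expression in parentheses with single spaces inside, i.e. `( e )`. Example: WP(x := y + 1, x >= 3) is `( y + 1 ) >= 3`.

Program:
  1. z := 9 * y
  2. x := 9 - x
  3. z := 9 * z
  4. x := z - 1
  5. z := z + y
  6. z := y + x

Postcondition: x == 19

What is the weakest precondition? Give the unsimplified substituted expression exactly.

post: x == 19
stmt 6: z := y + x  -- replace 0 occurrence(s) of z with (y + x)
  => x == 19
stmt 5: z := z + y  -- replace 0 occurrence(s) of z with (z + y)
  => x == 19
stmt 4: x := z - 1  -- replace 1 occurrence(s) of x with (z - 1)
  => ( z - 1 ) == 19
stmt 3: z := 9 * z  -- replace 1 occurrence(s) of z with (9 * z)
  => ( ( 9 * z ) - 1 ) == 19
stmt 2: x := 9 - x  -- replace 0 occurrence(s) of x with (9 - x)
  => ( ( 9 * z ) - 1 ) == 19
stmt 1: z := 9 * y  -- replace 1 occurrence(s) of z with (9 * y)
  => ( ( 9 * ( 9 * y ) ) - 1 ) == 19

Answer: ( ( 9 * ( 9 * y ) ) - 1 ) == 19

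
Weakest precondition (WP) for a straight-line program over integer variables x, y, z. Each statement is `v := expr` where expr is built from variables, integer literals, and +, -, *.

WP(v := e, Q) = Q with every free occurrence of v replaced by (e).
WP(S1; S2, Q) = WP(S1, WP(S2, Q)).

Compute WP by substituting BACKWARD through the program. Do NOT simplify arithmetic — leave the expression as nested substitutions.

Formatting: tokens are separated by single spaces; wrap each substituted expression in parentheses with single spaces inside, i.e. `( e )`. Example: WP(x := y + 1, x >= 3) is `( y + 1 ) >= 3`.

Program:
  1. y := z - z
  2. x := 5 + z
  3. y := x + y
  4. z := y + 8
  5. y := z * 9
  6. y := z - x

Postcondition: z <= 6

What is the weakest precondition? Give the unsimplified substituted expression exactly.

Answer: ( ( ( 5 + z ) + ( z - z ) ) + 8 ) <= 6

Derivation:
post: z <= 6
stmt 6: y := z - x  -- replace 0 occurrence(s) of y with (z - x)
  => z <= 6
stmt 5: y := z * 9  -- replace 0 occurrence(s) of y with (z * 9)
  => z <= 6
stmt 4: z := y + 8  -- replace 1 occurrence(s) of z with (y + 8)
  => ( y + 8 ) <= 6
stmt 3: y := x + y  -- replace 1 occurrence(s) of y with (x + y)
  => ( ( x + y ) + 8 ) <= 6
stmt 2: x := 5 + z  -- replace 1 occurrence(s) of x with (5 + z)
  => ( ( ( 5 + z ) + y ) + 8 ) <= 6
stmt 1: y := z - z  -- replace 1 occurrence(s) of y with (z - z)
  => ( ( ( 5 + z ) + ( z - z ) ) + 8 ) <= 6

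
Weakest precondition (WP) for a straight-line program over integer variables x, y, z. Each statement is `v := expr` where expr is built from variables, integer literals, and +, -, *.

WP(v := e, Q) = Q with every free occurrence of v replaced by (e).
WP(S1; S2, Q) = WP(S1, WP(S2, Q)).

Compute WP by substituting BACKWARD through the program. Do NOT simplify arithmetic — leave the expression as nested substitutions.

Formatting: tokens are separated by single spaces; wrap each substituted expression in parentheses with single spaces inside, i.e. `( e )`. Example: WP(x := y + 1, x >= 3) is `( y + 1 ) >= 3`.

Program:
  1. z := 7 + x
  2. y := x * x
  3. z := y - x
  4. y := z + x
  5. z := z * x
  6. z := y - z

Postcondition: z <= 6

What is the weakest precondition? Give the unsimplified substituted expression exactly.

Answer: ( ( ( ( x * x ) - x ) + x ) - ( ( ( x * x ) - x ) * x ) ) <= 6

Derivation:
post: z <= 6
stmt 6: z := y - z  -- replace 1 occurrence(s) of z with (y - z)
  => ( y - z ) <= 6
stmt 5: z := z * x  -- replace 1 occurrence(s) of z with (z * x)
  => ( y - ( z * x ) ) <= 6
stmt 4: y := z + x  -- replace 1 occurrence(s) of y with (z + x)
  => ( ( z + x ) - ( z * x ) ) <= 6
stmt 3: z := y - x  -- replace 2 occurrence(s) of z with (y - x)
  => ( ( ( y - x ) + x ) - ( ( y - x ) * x ) ) <= 6
stmt 2: y := x * x  -- replace 2 occurrence(s) of y with (x * x)
  => ( ( ( ( x * x ) - x ) + x ) - ( ( ( x * x ) - x ) * x ) ) <= 6
stmt 1: z := 7 + x  -- replace 0 occurrence(s) of z with (7 + x)
  => ( ( ( ( x * x ) - x ) + x ) - ( ( ( x * x ) - x ) * x ) ) <= 6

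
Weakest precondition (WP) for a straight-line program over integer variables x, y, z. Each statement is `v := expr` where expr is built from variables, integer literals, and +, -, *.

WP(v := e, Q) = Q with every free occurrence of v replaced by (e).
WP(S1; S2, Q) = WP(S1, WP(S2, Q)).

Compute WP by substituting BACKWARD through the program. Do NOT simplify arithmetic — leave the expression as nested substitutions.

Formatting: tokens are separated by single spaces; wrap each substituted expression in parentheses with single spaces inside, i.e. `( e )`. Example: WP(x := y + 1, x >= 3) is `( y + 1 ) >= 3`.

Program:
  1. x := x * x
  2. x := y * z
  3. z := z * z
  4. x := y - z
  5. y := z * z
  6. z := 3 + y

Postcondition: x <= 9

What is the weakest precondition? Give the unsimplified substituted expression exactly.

Answer: ( y - ( z * z ) ) <= 9

Derivation:
post: x <= 9
stmt 6: z := 3 + y  -- replace 0 occurrence(s) of z with (3 + y)
  => x <= 9
stmt 5: y := z * z  -- replace 0 occurrence(s) of y with (z * z)
  => x <= 9
stmt 4: x := y - z  -- replace 1 occurrence(s) of x with (y - z)
  => ( y - z ) <= 9
stmt 3: z := z * z  -- replace 1 occurrence(s) of z with (z * z)
  => ( y - ( z * z ) ) <= 9
stmt 2: x := y * z  -- replace 0 occurrence(s) of x with (y * z)
  => ( y - ( z * z ) ) <= 9
stmt 1: x := x * x  -- replace 0 occurrence(s) of x with (x * x)
  => ( y - ( z * z ) ) <= 9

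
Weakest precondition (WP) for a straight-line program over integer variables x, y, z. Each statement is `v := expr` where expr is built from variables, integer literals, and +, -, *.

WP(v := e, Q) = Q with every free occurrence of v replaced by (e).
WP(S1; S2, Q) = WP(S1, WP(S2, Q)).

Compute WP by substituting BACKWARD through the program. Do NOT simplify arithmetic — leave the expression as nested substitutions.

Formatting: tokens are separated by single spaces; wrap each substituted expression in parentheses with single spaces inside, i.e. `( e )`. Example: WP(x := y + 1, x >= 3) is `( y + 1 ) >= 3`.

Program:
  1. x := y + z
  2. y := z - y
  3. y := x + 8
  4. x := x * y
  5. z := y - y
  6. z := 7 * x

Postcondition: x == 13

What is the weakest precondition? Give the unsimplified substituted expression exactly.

post: x == 13
stmt 6: z := 7 * x  -- replace 0 occurrence(s) of z with (7 * x)
  => x == 13
stmt 5: z := y - y  -- replace 0 occurrence(s) of z with (y - y)
  => x == 13
stmt 4: x := x * y  -- replace 1 occurrence(s) of x with (x * y)
  => ( x * y ) == 13
stmt 3: y := x + 8  -- replace 1 occurrence(s) of y with (x + 8)
  => ( x * ( x + 8 ) ) == 13
stmt 2: y := z - y  -- replace 0 occurrence(s) of y with (z - y)
  => ( x * ( x + 8 ) ) == 13
stmt 1: x := y + z  -- replace 2 occurrence(s) of x with (y + z)
  => ( ( y + z ) * ( ( y + z ) + 8 ) ) == 13

Answer: ( ( y + z ) * ( ( y + z ) + 8 ) ) == 13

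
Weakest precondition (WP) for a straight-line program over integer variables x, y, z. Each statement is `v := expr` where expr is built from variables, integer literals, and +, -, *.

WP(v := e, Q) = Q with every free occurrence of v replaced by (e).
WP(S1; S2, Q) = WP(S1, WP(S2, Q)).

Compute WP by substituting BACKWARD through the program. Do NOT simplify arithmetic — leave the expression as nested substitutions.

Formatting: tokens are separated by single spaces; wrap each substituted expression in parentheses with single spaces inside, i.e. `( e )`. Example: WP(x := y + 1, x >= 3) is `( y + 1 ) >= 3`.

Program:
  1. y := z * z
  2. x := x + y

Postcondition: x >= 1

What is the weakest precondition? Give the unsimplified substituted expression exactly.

Answer: ( x + ( z * z ) ) >= 1

Derivation:
post: x >= 1
stmt 2: x := x + y  -- replace 1 occurrence(s) of x with (x + y)
  => ( x + y ) >= 1
stmt 1: y := z * z  -- replace 1 occurrence(s) of y with (z * z)
  => ( x + ( z * z ) ) >= 1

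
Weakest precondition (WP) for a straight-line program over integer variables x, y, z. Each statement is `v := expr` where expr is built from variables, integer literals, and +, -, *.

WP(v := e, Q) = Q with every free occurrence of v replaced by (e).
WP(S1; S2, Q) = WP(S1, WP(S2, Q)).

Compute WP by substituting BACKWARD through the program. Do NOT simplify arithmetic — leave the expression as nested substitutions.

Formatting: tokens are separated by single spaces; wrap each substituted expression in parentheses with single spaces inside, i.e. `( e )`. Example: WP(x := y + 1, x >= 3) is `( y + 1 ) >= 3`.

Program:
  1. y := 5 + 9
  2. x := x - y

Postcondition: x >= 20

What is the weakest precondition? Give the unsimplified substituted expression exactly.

post: x >= 20
stmt 2: x := x - y  -- replace 1 occurrence(s) of x with (x - y)
  => ( x - y ) >= 20
stmt 1: y := 5 + 9  -- replace 1 occurrence(s) of y with (5 + 9)
  => ( x - ( 5 + 9 ) ) >= 20

Answer: ( x - ( 5 + 9 ) ) >= 20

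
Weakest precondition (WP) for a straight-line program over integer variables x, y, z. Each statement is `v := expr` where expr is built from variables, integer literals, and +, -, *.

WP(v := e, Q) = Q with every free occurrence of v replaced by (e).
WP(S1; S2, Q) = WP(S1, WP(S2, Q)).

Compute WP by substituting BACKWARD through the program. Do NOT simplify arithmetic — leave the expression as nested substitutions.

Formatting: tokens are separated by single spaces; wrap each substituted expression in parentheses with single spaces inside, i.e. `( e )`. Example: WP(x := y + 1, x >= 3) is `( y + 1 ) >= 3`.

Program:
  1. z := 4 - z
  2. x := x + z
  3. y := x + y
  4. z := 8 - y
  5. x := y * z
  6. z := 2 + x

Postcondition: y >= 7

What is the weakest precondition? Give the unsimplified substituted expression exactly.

Answer: ( ( x + ( 4 - z ) ) + y ) >= 7

Derivation:
post: y >= 7
stmt 6: z := 2 + x  -- replace 0 occurrence(s) of z with (2 + x)
  => y >= 7
stmt 5: x := y * z  -- replace 0 occurrence(s) of x with (y * z)
  => y >= 7
stmt 4: z := 8 - y  -- replace 0 occurrence(s) of z with (8 - y)
  => y >= 7
stmt 3: y := x + y  -- replace 1 occurrence(s) of y with (x + y)
  => ( x + y ) >= 7
stmt 2: x := x + z  -- replace 1 occurrence(s) of x with (x + z)
  => ( ( x + z ) + y ) >= 7
stmt 1: z := 4 - z  -- replace 1 occurrence(s) of z with (4 - z)
  => ( ( x + ( 4 - z ) ) + y ) >= 7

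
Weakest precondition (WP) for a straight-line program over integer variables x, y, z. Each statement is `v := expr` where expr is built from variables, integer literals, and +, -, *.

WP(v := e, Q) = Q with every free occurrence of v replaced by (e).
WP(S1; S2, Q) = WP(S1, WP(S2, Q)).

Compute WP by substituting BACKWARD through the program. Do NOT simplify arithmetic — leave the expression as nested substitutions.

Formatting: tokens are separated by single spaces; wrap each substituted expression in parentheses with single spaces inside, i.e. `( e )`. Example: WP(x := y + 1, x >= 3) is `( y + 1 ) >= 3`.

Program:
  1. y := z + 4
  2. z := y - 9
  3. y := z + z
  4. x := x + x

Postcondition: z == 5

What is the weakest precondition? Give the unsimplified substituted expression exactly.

Answer: ( ( z + 4 ) - 9 ) == 5

Derivation:
post: z == 5
stmt 4: x := x + x  -- replace 0 occurrence(s) of x with (x + x)
  => z == 5
stmt 3: y := z + z  -- replace 0 occurrence(s) of y with (z + z)
  => z == 5
stmt 2: z := y - 9  -- replace 1 occurrence(s) of z with (y - 9)
  => ( y - 9 ) == 5
stmt 1: y := z + 4  -- replace 1 occurrence(s) of y with (z + 4)
  => ( ( z + 4 ) - 9 ) == 5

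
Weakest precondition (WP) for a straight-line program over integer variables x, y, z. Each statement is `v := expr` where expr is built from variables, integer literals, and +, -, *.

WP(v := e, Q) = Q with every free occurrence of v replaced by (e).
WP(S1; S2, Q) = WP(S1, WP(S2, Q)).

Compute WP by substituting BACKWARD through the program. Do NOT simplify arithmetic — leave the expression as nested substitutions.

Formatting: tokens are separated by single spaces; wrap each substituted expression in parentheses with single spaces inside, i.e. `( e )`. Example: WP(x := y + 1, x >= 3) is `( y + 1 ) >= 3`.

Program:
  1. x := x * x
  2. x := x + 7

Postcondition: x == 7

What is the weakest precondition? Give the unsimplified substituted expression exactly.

post: x == 7
stmt 2: x := x + 7  -- replace 1 occurrence(s) of x with (x + 7)
  => ( x + 7 ) == 7
stmt 1: x := x * x  -- replace 1 occurrence(s) of x with (x * x)
  => ( ( x * x ) + 7 ) == 7

Answer: ( ( x * x ) + 7 ) == 7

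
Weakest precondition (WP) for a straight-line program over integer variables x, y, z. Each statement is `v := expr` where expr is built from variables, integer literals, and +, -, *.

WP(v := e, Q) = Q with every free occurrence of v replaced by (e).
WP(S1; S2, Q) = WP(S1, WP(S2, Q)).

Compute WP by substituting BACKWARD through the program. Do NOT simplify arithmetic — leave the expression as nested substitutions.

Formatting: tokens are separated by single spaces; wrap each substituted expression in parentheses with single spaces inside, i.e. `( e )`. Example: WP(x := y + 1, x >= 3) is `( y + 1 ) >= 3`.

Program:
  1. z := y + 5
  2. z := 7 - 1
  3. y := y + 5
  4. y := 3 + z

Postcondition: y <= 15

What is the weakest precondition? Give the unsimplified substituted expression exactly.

post: y <= 15
stmt 4: y := 3 + z  -- replace 1 occurrence(s) of y with (3 + z)
  => ( 3 + z ) <= 15
stmt 3: y := y + 5  -- replace 0 occurrence(s) of y with (y + 5)
  => ( 3 + z ) <= 15
stmt 2: z := 7 - 1  -- replace 1 occurrence(s) of z with (7 - 1)
  => ( 3 + ( 7 - 1 ) ) <= 15
stmt 1: z := y + 5  -- replace 0 occurrence(s) of z with (y + 5)
  => ( 3 + ( 7 - 1 ) ) <= 15

Answer: ( 3 + ( 7 - 1 ) ) <= 15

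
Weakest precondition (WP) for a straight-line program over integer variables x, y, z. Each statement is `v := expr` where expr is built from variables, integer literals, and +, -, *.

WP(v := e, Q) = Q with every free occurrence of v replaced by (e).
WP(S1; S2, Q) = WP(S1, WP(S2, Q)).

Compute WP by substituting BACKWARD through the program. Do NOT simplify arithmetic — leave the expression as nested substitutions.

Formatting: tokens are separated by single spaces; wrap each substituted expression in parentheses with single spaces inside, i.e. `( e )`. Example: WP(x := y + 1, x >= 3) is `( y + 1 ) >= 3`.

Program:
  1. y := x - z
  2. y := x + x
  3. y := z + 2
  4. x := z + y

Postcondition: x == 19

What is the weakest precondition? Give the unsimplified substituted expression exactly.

post: x == 19
stmt 4: x := z + y  -- replace 1 occurrence(s) of x with (z + y)
  => ( z + y ) == 19
stmt 3: y := z + 2  -- replace 1 occurrence(s) of y with (z + 2)
  => ( z + ( z + 2 ) ) == 19
stmt 2: y := x + x  -- replace 0 occurrence(s) of y with (x + x)
  => ( z + ( z + 2 ) ) == 19
stmt 1: y := x - z  -- replace 0 occurrence(s) of y with (x - z)
  => ( z + ( z + 2 ) ) == 19

Answer: ( z + ( z + 2 ) ) == 19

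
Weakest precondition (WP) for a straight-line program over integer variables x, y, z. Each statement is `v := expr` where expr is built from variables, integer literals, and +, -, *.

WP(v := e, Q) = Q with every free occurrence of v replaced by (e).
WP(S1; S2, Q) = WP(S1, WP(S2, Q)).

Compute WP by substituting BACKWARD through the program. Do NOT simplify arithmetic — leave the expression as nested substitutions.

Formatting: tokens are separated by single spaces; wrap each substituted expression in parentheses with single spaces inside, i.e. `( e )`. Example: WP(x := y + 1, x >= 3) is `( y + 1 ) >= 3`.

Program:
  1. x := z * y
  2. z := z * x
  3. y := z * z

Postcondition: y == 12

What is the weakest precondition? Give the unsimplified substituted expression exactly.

post: y == 12
stmt 3: y := z * z  -- replace 1 occurrence(s) of y with (z * z)
  => ( z * z ) == 12
stmt 2: z := z * x  -- replace 2 occurrence(s) of z with (z * x)
  => ( ( z * x ) * ( z * x ) ) == 12
stmt 1: x := z * y  -- replace 2 occurrence(s) of x with (z * y)
  => ( ( z * ( z * y ) ) * ( z * ( z * y ) ) ) == 12

Answer: ( ( z * ( z * y ) ) * ( z * ( z * y ) ) ) == 12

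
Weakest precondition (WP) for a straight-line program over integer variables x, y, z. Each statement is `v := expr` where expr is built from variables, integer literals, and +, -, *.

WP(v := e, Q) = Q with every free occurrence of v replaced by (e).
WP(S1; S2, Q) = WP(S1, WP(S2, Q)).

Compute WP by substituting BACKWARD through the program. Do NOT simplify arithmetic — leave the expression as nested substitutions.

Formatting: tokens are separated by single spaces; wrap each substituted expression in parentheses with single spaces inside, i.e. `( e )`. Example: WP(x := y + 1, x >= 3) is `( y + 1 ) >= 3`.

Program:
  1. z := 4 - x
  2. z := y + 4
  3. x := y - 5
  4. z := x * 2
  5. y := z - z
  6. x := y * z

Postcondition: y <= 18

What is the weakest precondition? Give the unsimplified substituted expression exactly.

post: y <= 18
stmt 6: x := y * z  -- replace 0 occurrence(s) of x with (y * z)
  => y <= 18
stmt 5: y := z - z  -- replace 1 occurrence(s) of y with (z - z)
  => ( z - z ) <= 18
stmt 4: z := x * 2  -- replace 2 occurrence(s) of z with (x * 2)
  => ( ( x * 2 ) - ( x * 2 ) ) <= 18
stmt 3: x := y - 5  -- replace 2 occurrence(s) of x with (y - 5)
  => ( ( ( y - 5 ) * 2 ) - ( ( y - 5 ) * 2 ) ) <= 18
stmt 2: z := y + 4  -- replace 0 occurrence(s) of z with (y + 4)
  => ( ( ( y - 5 ) * 2 ) - ( ( y - 5 ) * 2 ) ) <= 18
stmt 1: z := 4 - x  -- replace 0 occurrence(s) of z with (4 - x)
  => ( ( ( y - 5 ) * 2 ) - ( ( y - 5 ) * 2 ) ) <= 18

Answer: ( ( ( y - 5 ) * 2 ) - ( ( y - 5 ) * 2 ) ) <= 18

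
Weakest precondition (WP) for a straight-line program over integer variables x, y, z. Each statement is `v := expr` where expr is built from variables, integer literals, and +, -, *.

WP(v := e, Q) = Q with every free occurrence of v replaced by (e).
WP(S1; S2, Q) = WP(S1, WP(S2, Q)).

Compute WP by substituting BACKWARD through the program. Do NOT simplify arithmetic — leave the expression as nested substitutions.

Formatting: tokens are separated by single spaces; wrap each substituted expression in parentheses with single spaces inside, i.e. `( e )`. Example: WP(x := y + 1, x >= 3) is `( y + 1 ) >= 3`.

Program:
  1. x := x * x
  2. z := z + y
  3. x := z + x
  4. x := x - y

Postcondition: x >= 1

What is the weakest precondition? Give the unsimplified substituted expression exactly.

Answer: ( ( ( z + y ) + ( x * x ) ) - y ) >= 1

Derivation:
post: x >= 1
stmt 4: x := x - y  -- replace 1 occurrence(s) of x with (x - y)
  => ( x - y ) >= 1
stmt 3: x := z + x  -- replace 1 occurrence(s) of x with (z + x)
  => ( ( z + x ) - y ) >= 1
stmt 2: z := z + y  -- replace 1 occurrence(s) of z with (z + y)
  => ( ( ( z + y ) + x ) - y ) >= 1
stmt 1: x := x * x  -- replace 1 occurrence(s) of x with (x * x)
  => ( ( ( z + y ) + ( x * x ) ) - y ) >= 1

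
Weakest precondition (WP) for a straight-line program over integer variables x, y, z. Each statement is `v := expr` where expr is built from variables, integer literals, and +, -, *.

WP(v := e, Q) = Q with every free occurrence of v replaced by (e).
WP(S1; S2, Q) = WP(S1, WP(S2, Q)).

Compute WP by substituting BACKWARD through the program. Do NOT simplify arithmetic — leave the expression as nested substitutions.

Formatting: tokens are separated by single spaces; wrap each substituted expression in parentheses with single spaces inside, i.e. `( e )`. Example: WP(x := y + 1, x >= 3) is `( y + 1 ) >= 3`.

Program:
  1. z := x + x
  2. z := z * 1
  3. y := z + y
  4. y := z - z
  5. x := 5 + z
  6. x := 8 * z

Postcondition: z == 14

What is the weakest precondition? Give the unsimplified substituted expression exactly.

Answer: ( ( x + x ) * 1 ) == 14

Derivation:
post: z == 14
stmt 6: x := 8 * z  -- replace 0 occurrence(s) of x with (8 * z)
  => z == 14
stmt 5: x := 5 + z  -- replace 0 occurrence(s) of x with (5 + z)
  => z == 14
stmt 4: y := z - z  -- replace 0 occurrence(s) of y with (z - z)
  => z == 14
stmt 3: y := z + y  -- replace 0 occurrence(s) of y with (z + y)
  => z == 14
stmt 2: z := z * 1  -- replace 1 occurrence(s) of z with (z * 1)
  => ( z * 1 ) == 14
stmt 1: z := x + x  -- replace 1 occurrence(s) of z with (x + x)
  => ( ( x + x ) * 1 ) == 14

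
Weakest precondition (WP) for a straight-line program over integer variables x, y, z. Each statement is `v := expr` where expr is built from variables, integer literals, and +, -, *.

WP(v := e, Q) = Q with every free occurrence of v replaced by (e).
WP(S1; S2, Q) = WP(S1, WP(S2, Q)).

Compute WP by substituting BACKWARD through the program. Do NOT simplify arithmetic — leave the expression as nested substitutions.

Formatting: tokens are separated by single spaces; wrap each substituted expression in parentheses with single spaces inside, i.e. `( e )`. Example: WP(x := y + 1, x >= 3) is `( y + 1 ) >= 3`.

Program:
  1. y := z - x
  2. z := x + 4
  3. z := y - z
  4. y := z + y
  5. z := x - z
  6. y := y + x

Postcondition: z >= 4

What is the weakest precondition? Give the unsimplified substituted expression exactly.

Answer: ( x - ( ( z - x ) - ( x + 4 ) ) ) >= 4

Derivation:
post: z >= 4
stmt 6: y := y + x  -- replace 0 occurrence(s) of y with (y + x)
  => z >= 4
stmt 5: z := x - z  -- replace 1 occurrence(s) of z with (x - z)
  => ( x - z ) >= 4
stmt 4: y := z + y  -- replace 0 occurrence(s) of y with (z + y)
  => ( x - z ) >= 4
stmt 3: z := y - z  -- replace 1 occurrence(s) of z with (y - z)
  => ( x - ( y - z ) ) >= 4
stmt 2: z := x + 4  -- replace 1 occurrence(s) of z with (x + 4)
  => ( x - ( y - ( x + 4 ) ) ) >= 4
stmt 1: y := z - x  -- replace 1 occurrence(s) of y with (z - x)
  => ( x - ( ( z - x ) - ( x + 4 ) ) ) >= 4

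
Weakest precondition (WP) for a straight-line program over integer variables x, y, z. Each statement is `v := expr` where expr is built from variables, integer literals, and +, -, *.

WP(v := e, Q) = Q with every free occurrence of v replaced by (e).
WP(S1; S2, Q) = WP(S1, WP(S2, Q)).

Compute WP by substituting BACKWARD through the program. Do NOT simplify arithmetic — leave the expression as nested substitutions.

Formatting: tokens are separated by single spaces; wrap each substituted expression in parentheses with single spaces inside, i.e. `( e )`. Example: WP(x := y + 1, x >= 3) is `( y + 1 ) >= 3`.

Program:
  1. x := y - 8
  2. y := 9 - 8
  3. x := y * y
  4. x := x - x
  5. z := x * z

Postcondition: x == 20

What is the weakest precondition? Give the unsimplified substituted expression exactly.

post: x == 20
stmt 5: z := x * z  -- replace 0 occurrence(s) of z with (x * z)
  => x == 20
stmt 4: x := x - x  -- replace 1 occurrence(s) of x with (x - x)
  => ( x - x ) == 20
stmt 3: x := y * y  -- replace 2 occurrence(s) of x with (y * y)
  => ( ( y * y ) - ( y * y ) ) == 20
stmt 2: y := 9 - 8  -- replace 4 occurrence(s) of y with (9 - 8)
  => ( ( ( 9 - 8 ) * ( 9 - 8 ) ) - ( ( 9 - 8 ) * ( 9 - 8 ) ) ) == 20
stmt 1: x := y - 8  -- replace 0 occurrence(s) of x with (y - 8)
  => ( ( ( 9 - 8 ) * ( 9 - 8 ) ) - ( ( 9 - 8 ) * ( 9 - 8 ) ) ) == 20

Answer: ( ( ( 9 - 8 ) * ( 9 - 8 ) ) - ( ( 9 - 8 ) * ( 9 - 8 ) ) ) == 20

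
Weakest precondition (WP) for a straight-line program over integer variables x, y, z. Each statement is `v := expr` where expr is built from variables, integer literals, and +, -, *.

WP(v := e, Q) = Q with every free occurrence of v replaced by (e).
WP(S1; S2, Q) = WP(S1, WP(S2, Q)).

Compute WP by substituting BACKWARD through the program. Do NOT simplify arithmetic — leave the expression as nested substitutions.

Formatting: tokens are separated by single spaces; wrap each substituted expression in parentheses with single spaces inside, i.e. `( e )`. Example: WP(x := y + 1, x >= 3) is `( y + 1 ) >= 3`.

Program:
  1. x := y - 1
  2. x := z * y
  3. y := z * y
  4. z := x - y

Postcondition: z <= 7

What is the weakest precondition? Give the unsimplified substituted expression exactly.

post: z <= 7
stmt 4: z := x - y  -- replace 1 occurrence(s) of z with (x - y)
  => ( x - y ) <= 7
stmt 3: y := z * y  -- replace 1 occurrence(s) of y with (z * y)
  => ( x - ( z * y ) ) <= 7
stmt 2: x := z * y  -- replace 1 occurrence(s) of x with (z * y)
  => ( ( z * y ) - ( z * y ) ) <= 7
stmt 1: x := y - 1  -- replace 0 occurrence(s) of x with (y - 1)
  => ( ( z * y ) - ( z * y ) ) <= 7

Answer: ( ( z * y ) - ( z * y ) ) <= 7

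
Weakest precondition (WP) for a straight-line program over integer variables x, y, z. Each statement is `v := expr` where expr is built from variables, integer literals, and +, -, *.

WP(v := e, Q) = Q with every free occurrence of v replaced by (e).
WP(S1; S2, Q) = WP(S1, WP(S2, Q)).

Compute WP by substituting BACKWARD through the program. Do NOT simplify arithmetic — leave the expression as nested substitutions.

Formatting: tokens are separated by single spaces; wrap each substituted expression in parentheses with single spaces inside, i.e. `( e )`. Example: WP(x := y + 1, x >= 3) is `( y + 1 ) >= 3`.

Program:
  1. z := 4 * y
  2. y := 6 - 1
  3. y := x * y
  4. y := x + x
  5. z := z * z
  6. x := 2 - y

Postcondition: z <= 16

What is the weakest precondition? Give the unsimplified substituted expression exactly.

post: z <= 16
stmt 6: x := 2 - y  -- replace 0 occurrence(s) of x with (2 - y)
  => z <= 16
stmt 5: z := z * z  -- replace 1 occurrence(s) of z with (z * z)
  => ( z * z ) <= 16
stmt 4: y := x + x  -- replace 0 occurrence(s) of y with (x + x)
  => ( z * z ) <= 16
stmt 3: y := x * y  -- replace 0 occurrence(s) of y with (x * y)
  => ( z * z ) <= 16
stmt 2: y := 6 - 1  -- replace 0 occurrence(s) of y with (6 - 1)
  => ( z * z ) <= 16
stmt 1: z := 4 * y  -- replace 2 occurrence(s) of z with (4 * y)
  => ( ( 4 * y ) * ( 4 * y ) ) <= 16

Answer: ( ( 4 * y ) * ( 4 * y ) ) <= 16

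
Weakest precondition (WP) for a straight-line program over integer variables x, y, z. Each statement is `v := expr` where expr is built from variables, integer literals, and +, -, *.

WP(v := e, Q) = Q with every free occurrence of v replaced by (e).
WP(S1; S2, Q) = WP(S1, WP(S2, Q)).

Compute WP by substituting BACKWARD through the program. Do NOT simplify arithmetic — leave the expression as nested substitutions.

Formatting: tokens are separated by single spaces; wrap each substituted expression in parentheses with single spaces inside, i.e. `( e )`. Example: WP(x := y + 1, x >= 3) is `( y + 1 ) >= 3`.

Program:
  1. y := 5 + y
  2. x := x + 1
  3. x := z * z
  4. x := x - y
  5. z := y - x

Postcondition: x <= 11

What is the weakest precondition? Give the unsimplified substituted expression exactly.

Answer: ( ( z * z ) - ( 5 + y ) ) <= 11

Derivation:
post: x <= 11
stmt 5: z := y - x  -- replace 0 occurrence(s) of z with (y - x)
  => x <= 11
stmt 4: x := x - y  -- replace 1 occurrence(s) of x with (x - y)
  => ( x - y ) <= 11
stmt 3: x := z * z  -- replace 1 occurrence(s) of x with (z * z)
  => ( ( z * z ) - y ) <= 11
stmt 2: x := x + 1  -- replace 0 occurrence(s) of x with (x + 1)
  => ( ( z * z ) - y ) <= 11
stmt 1: y := 5 + y  -- replace 1 occurrence(s) of y with (5 + y)
  => ( ( z * z ) - ( 5 + y ) ) <= 11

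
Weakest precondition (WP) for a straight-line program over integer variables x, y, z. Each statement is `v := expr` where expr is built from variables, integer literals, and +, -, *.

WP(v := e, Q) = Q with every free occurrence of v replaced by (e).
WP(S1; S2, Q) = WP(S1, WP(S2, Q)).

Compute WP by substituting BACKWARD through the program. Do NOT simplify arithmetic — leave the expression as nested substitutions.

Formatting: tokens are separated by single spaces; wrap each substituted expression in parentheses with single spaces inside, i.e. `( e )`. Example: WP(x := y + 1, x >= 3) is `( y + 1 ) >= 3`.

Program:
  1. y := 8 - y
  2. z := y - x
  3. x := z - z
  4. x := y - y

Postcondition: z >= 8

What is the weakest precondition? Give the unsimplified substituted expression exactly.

Answer: ( ( 8 - y ) - x ) >= 8

Derivation:
post: z >= 8
stmt 4: x := y - y  -- replace 0 occurrence(s) of x with (y - y)
  => z >= 8
stmt 3: x := z - z  -- replace 0 occurrence(s) of x with (z - z)
  => z >= 8
stmt 2: z := y - x  -- replace 1 occurrence(s) of z with (y - x)
  => ( y - x ) >= 8
stmt 1: y := 8 - y  -- replace 1 occurrence(s) of y with (8 - y)
  => ( ( 8 - y ) - x ) >= 8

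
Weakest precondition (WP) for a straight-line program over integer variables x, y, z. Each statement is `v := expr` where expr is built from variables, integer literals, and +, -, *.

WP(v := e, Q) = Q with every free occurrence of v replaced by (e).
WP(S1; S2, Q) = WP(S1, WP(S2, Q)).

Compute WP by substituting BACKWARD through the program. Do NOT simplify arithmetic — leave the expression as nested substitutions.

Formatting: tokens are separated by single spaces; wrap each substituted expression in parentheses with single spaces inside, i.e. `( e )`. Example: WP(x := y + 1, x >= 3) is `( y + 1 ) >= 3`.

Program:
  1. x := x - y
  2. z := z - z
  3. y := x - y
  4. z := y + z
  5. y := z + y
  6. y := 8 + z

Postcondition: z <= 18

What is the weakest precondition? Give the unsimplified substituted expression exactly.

post: z <= 18
stmt 6: y := 8 + z  -- replace 0 occurrence(s) of y with (8 + z)
  => z <= 18
stmt 5: y := z + y  -- replace 0 occurrence(s) of y with (z + y)
  => z <= 18
stmt 4: z := y + z  -- replace 1 occurrence(s) of z with (y + z)
  => ( y + z ) <= 18
stmt 3: y := x - y  -- replace 1 occurrence(s) of y with (x - y)
  => ( ( x - y ) + z ) <= 18
stmt 2: z := z - z  -- replace 1 occurrence(s) of z with (z - z)
  => ( ( x - y ) + ( z - z ) ) <= 18
stmt 1: x := x - y  -- replace 1 occurrence(s) of x with (x - y)
  => ( ( ( x - y ) - y ) + ( z - z ) ) <= 18

Answer: ( ( ( x - y ) - y ) + ( z - z ) ) <= 18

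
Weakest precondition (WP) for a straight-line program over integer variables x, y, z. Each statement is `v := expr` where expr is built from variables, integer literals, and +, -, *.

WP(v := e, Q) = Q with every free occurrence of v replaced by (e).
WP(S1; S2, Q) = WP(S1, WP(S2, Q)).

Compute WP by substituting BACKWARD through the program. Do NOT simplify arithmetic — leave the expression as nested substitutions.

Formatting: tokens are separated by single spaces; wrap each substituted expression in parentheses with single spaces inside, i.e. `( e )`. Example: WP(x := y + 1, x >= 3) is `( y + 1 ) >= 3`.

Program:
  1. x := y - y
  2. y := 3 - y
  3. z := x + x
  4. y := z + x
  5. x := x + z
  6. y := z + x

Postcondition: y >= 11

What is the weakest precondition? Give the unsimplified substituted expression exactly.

Answer: ( ( ( y - y ) + ( y - y ) ) + ( ( y - y ) + ( ( y - y ) + ( y - y ) ) ) ) >= 11

Derivation:
post: y >= 11
stmt 6: y := z + x  -- replace 1 occurrence(s) of y with (z + x)
  => ( z + x ) >= 11
stmt 5: x := x + z  -- replace 1 occurrence(s) of x with (x + z)
  => ( z + ( x + z ) ) >= 11
stmt 4: y := z + x  -- replace 0 occurrence(s) of y with (z + x)
  => ( z + ( x + z ) ) >= 11
stmt 3: z := x + x  -- replace 2 occurrence(s) of z with (x + x)
  => ( ( x + x ) + ( x + ( x + x ) ) ) >= 11
stmt 2: y := 3 - y  -- replace 0 occurrence(s) of y with (3 - y)
  => ( ( x + x ) + ( x + ( x + x ) ) ) >= 11
stmt 1: x := y - y  -- replace 5 occurrence(s) of x with (y - y)
  => ( ( ( y - y ) + ( y - y ) ) + ( ( y - y ) + ( ( y - y ) + ( y - y ) ) ) ) >= 11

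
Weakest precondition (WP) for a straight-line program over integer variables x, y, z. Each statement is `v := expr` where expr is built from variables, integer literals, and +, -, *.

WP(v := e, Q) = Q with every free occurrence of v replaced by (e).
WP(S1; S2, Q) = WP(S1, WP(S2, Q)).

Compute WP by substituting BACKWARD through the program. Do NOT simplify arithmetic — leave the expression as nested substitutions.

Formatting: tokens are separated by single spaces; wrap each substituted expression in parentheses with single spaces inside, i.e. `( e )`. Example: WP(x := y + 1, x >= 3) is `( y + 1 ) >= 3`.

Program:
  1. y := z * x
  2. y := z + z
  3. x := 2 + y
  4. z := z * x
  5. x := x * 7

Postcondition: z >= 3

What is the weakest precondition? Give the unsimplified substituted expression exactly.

Answer: ( z * ( 2 + ( z + z ) ) ) >= 3

Derivation:
post: z >= 3
stmt 5: x := x * 7  -- replace 0 occurrence(s) of x with (x * 7)
  => z >= 3
stmt 4: z := z * x  -- replace 1 occurrence(s) of z with (z * x)
  => ( z * x ) >= 3
stmt 3: x := 2 + y  -- replace 1 occurrence(s) of x with (2 + y)
  => ( z * ( 2 + y ) ) >= 3
stmt 2: y := z + z  -- replace 1 occurrence(s) of y with (z + z)
  => ( z * ( 2 + ( z + z ) ) ) >= 3
stmt 1: y := z * x  -- replace 0 occurrence(s) of y with (z * x)
  => ( z * ( 2 + ( z + z ) ) ) >= 3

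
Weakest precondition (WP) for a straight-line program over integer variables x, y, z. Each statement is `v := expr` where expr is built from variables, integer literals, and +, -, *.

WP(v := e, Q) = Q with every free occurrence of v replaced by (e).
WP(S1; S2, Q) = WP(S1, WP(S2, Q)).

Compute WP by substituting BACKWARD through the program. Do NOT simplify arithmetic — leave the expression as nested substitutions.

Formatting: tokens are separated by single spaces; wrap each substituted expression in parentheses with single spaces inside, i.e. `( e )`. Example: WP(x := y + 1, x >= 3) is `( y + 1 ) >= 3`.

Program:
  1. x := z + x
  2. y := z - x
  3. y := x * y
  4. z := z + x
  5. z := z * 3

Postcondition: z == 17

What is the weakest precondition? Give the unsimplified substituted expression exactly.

Answer: ( ( z + ( z + x ) ) * 3 ) == 17

Derivation:
post: z == 17
stmt 5: z := z * 3  -- replace 1 occurrence(s) of z with (z * 3)
  => ( z * 3 ) == 17
stmt 4: z := z + x  -- replace 1 occurrence(s) of z with (z + x)
  => ( ( z + x ) * 3 ) == 17
stmt 3: y := x * y  -- replace 0 occurrence(s) of y with (x * y)
  => ( ( z + x ) * 3 ) == 17
stmt 2: y := z - x  -- replace 0 occurrence(s) of y with (z - x)
  => ( ( z + x ) * 3 ) == 17
stmt 1: x := z + x  -- replace 1 occurrence(s) of x with (z + x)
  => ( ( z + ( z + x ) ) * 3 ) == 17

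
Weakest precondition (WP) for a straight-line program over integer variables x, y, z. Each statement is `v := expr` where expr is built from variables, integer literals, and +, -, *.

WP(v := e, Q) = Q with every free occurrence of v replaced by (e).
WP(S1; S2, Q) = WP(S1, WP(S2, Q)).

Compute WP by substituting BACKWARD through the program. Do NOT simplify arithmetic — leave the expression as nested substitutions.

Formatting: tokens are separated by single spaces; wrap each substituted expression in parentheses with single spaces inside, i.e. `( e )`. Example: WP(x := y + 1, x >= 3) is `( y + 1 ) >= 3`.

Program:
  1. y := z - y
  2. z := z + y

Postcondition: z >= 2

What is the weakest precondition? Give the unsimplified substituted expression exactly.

post: z >= 2
stmt 2: z := z + y  -- replace 1 occurrence(s) of z with (z + y)
  => ( z + y ) >= 2
stmt 1: y := z - y  -- replace 1 occurrence(s) of y with (z - y)
  => ( z + ( z - y ) ) >= 2

Answer: ( z + ( z - y ) ) >= 2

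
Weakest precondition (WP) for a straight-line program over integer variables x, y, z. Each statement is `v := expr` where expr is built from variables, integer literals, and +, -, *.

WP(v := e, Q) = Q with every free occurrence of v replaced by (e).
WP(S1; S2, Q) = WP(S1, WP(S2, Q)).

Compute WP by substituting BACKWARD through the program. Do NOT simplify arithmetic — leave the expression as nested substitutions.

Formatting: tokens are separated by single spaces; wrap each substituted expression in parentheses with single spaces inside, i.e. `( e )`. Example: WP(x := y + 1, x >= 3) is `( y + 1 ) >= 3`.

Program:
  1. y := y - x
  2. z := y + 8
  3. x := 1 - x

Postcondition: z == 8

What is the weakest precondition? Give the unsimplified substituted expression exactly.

Answer: ( ( y - x ) + 8 ) == 8

Derivation:
post: z == 8
stmt 3: x := 1 - x  -- replace 0 occurrence(s) of x with (1 - x)
  => z == 8
stmt 2: z := y + 8  -- replace 1 occurrence(s) of z with (y + 8)
  => ( y + 8 ) == 8
stmt 1: y := y - x  -- replace 1 occurrence(s) of y with (y - x)
  => ( ( y - x ) + 8 ) == 8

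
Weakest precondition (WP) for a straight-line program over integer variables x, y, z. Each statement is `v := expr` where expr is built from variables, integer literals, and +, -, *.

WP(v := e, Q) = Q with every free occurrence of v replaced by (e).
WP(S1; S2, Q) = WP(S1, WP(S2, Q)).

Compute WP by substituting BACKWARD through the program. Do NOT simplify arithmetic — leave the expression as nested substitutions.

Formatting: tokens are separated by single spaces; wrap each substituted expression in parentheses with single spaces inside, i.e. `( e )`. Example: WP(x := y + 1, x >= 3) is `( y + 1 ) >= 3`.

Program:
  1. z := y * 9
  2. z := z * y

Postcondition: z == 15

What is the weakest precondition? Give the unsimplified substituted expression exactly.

post: z == 15
stmt 2: z := z * y  -- replace 1 occurrence(s) of z with (z * y)
  => ( z * y ) == 15
stmt 1: z := y * 9  -- replace 1 occurrence(s) of z with (y * 9)
  => ( ( y * 9 ) * y ) == 15

Answer: ( ( y * 9 ) * y ) == 15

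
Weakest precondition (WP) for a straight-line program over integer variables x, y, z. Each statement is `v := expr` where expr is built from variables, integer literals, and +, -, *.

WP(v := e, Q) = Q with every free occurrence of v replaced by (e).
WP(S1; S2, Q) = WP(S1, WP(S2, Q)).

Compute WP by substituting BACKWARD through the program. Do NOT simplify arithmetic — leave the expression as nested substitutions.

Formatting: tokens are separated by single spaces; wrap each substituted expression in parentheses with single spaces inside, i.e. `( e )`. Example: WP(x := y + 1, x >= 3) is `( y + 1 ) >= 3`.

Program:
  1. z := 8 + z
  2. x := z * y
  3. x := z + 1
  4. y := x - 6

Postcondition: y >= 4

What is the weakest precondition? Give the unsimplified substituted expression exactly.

Answer: ( ( ( 8 + z ) + 1 ) - 6 ) >= 4

Derivation:
post: y >= 4
stmt 4: y := x - 6  -- replace 1 occurrence(s) of y with (x - 6)
  => ( x - 6 ) >= 4
stmt 3: x := z + 1  -- replace 1 occurrence(s) of x with (z + 1)
  => ( ( z + 1 ) - 6 ) >= 4
stmt 2: x := z * y  -- replace 0 occurrence(s) of x with (z * y)
  => ( ( z + 1 ) - 6 ) >= 4
stmt 1: z := 8 + z  -- replace 1 occurrence(s) of z with (8 + z)
  => ( ( ( 8 + z ) + 1 ) - 6 ) >= 4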